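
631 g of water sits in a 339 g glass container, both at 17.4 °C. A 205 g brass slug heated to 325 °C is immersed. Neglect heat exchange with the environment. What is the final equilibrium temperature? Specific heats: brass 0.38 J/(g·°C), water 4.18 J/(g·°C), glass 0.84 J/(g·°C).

T_f ≈ 25.4 °C

With ΣQ=0 the equilibrium temperature is the m·c-weighted mean:
T_f = (77.9·325 + 2637.6·17.4 + 284.76·17.4) / (77.9 + 2637.6 + 284.76)
    = 76166 / 3000.2 ≈ 25.39 °C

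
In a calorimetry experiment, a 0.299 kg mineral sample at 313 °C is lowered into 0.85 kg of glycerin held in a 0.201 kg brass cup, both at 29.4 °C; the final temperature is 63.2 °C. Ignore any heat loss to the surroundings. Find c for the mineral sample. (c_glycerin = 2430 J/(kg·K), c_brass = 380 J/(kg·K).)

Net heat exchanged in the isolated system is zero:
0.299·c·(63.2 − 313) + 0.85·2430·(63.2 − 29.4) + 0.201·380·(63.2 − 29.4) = 0
-74.69 c = -72396
c = -72396/-74.69 ≈ 969.3 J/(kg·K)

c ≈ 969 J/(kg·K)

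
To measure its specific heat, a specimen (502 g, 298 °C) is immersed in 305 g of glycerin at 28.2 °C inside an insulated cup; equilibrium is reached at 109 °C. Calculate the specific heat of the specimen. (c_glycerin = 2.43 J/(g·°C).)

Heat lost by the specimen = heat gained by the glycerin:
502×c×(298 − 109) = 305×2.43×(109 − 28.2)
94878 c = 59885  ⇒  c ≈ 0.6312 J/(g·°C)

c ≈ 0.631 J/(g·°C)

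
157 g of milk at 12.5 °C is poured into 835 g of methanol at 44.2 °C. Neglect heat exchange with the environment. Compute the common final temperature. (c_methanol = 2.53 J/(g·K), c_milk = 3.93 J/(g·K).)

Set heat shed by the hot body equal to heat absorbed by the cold body:
835*2.53*(44.2 − T) = 157*3.93*(T − 12.5)
2112.5(44.2 − T) = 617.01(T − 12.5)
2729.6 T = 101087  ⇒  T ≈ 37.03 °C

T_f ≈ 37.0 °C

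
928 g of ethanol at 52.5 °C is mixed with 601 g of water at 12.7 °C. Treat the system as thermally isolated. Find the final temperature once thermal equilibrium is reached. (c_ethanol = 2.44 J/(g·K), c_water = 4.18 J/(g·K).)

Heat lost by the ethanol equals heat gained by the water:
928*2.44*(52.5 − T) = 601*4.18*(T − 12.7)
2264.3(52.5 − T) = 2512.2(T − 12.7)
4776.5 T = 150781  ⇒  T ≈ 31.57 °C

T_f ≈ 31.6 °C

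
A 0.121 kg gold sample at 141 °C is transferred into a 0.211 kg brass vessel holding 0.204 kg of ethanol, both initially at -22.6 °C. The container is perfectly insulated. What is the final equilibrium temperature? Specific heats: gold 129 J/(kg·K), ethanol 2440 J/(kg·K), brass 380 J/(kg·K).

Let T be the final temperature. ΣQ_i = 0:
0.121*129*(T − 141) + 0.204*2440*(T − (-22.6)) + 0.211*380*(T − (-22.6)) = 0
15.61(T − 141) + 497.76(T − (-22.6)) + 80.18(T − (-22.6)) = 0
593.55 T = -10861
T ≈ -18.30 °C

T_f ≈ -18.3 °C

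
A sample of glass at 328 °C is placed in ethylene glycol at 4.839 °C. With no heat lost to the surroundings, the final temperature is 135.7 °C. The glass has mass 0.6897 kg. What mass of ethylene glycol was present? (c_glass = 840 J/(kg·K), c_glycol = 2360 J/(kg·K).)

Heat gained plus heat lost sum to zero:
0.6897×840×(135.7 − 328) + m×2360×(135.7 − 4.839) = 0
308832 m = 111409
m = 111409/308832 ≈ 0.3607 kg

m ≈ 0.361 kg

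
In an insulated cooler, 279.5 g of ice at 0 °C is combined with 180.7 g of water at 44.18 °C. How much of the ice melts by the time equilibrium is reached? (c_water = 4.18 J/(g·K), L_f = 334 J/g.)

m_melted ≈ 99.9 g

Heat available from the water dropping to 0 °C: 180.7×4.18×44.18 = 33370 J.
Fully melting the ice requires m_ice L_f = 279.5×334 = 93353 J.
Since 33370 < 93353 J, not all the ice melts; equilibrium is at 0 °C.
m_melted×334 = 33370  ⇒  m_melted ≈ 99.91 g.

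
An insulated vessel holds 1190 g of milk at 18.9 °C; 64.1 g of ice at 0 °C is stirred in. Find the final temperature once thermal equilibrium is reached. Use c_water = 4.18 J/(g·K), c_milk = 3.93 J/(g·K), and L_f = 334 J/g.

T_f ≈ 13.5 °C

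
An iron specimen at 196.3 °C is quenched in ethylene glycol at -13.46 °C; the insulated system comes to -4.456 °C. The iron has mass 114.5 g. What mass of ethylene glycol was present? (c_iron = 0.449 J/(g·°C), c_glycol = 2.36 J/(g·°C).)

m ≈ 486 g

Heat lost by the iron = heat gained by the glycol:
114.5×0.449×(196.3 − -4.456) = m×2.36×(-4.456 − (-13.46))
21.25 m = 10321  ⇒  m ≈ 485.7 g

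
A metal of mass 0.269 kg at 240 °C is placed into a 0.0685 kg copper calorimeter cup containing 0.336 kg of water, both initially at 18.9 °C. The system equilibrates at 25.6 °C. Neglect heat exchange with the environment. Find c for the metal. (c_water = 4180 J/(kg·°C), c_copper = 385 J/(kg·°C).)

c ≈ 166 J/(kg·°C)

Energy conservation, ΣQ = 0:
0.269·c·(25.6 − 240) + 0.336·4180·(25.6 − 18.9) + 0.0685·385·(25.6 − 18.9) = 0
-57.67 c = -9586.7
c = -9586.7/-57.67 ≈ 166.2 J/(kg·°C)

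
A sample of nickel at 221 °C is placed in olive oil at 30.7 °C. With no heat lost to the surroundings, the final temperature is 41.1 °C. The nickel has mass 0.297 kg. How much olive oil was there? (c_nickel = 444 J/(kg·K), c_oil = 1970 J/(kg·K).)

m ≈ 1.16 kg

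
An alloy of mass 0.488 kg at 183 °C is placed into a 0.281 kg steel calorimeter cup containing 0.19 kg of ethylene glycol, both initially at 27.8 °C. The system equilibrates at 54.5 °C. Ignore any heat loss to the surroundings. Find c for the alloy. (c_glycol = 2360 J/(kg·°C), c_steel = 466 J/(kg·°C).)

c ≈ 247 J/(kg·°C)

Heat gained plus heat lost sum to zero:
0.488×c×(54.5 − 183) + 0.19×2360×(54.5 − 27.8) + 0.281×466×(54.5 − 27.8) = 0
-62.71 c = -15469
c = -15469/-62.71 ≈ 246.7 J/(kg·°C)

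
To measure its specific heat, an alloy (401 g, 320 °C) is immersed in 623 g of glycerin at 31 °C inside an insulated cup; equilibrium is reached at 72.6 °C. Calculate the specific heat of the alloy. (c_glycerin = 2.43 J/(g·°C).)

Setting the total heat transfer to zero:
401×c×(72.6 − 320) + 623×2.43×(72.6 − 31) = 0
-99207 c = -62978
c = -62978/-99207 ≈ 0.6348 J/(g·°C)

c ≈ 0.635 J/(g·°C)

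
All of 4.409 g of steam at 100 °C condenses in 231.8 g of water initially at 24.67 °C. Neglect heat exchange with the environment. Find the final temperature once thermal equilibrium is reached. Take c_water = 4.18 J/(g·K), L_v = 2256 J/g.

Heat gained plus heat lost sum to zero:
condense steam: −4.409·2256 = −9946.7; condensed water 100 °C→T: 18.43(T − 100); original water: 968.92(T − 24.67)
987.35 T = 9946.7 + 1843 + 23903 = 35693
T ≈ 36.15 °C — below 100 °C, confirming all the steam condensed.

T_f ≈ 36.2 °C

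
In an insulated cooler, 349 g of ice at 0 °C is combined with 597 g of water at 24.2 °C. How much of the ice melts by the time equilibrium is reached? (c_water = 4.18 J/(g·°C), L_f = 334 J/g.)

m_melted ≈ 181 g

Cooling the water to 0 °C releases 597·4.18·24.2 = 60390 J.
Melting all 349 g of ice would need 349·334 = 116566 J.
60390 J < 116566 J, so only part of the ice melts and the system sits at 0 °C.
m_melted·334 = 60390  ⇒  m_melted ≈ 180.8 g.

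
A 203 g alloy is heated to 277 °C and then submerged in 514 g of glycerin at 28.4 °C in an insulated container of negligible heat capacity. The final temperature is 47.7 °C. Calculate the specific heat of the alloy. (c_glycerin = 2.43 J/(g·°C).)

c ≈ 0.518 J/(g·°C)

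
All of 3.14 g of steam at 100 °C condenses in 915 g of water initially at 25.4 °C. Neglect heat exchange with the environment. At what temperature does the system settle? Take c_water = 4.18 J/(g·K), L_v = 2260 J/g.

T_f ≈ 27.5 °C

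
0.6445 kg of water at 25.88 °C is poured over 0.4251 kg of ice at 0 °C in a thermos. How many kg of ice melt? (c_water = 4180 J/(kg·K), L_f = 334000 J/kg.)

m_melted ≈ 0.209 kg

Cooling the water to 0 °C releases 0.6445×4180×25.88 = 69721 J.
Fully melting the ice requires m_ice L_f = 0.4251×334000 = 141983 J.
Since 69721 < 141983 J, not all the ice melts; equilibrium is at 0 °C.
m_melt = 69721 / L_f = 0.2087 kg.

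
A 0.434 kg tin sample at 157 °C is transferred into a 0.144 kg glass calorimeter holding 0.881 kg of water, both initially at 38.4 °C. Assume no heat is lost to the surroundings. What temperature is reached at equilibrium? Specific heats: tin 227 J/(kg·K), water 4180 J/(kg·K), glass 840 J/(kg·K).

Setting the total heat transfer to zero:
0.434*227*(T − 157) + 0.881*4180*(T − 38.4) + 0.144*840*(T − 38.4) = 0
3902.1 T = 161523
T ≈ 41.39 °C

T_f ≈ 41.4 °C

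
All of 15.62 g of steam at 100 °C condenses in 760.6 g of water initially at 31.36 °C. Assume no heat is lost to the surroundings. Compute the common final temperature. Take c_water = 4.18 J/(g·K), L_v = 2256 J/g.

Taking heat into each body as positive, Σ m c ΔT = 0:
latent heat released on condensation: 15.62×2256 = 35239
  condensed water 100 °C→T: 65.29(T − 100)
  water warms: 760.6×4.18×(T − 31.36) = 3179.3(T − 31.36)
3244.6 T = 35239 + 6529.2 + 99703 = 141471
T ≈ 43.60 °C (< 100 °C, so full condensation is consistent).

T_f ≈ 43.6 °C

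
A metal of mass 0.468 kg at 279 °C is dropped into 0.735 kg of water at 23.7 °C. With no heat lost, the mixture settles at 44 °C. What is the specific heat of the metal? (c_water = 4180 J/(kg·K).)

Heat gained plus heat lost sum to zero:
0.468×c×(44 − 279) + 0.735×4180×(44 − 23.7) = 0
-109.98 c = -62368
c = -62368/-109.98 ≈ 567.1 J/(kg·K)

c ≈ 567 J/(kg·K)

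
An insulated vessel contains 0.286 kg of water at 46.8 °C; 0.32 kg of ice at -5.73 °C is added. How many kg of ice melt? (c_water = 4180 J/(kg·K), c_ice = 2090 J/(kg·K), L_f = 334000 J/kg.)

m_melted ≈ 0.156 kg

Water can give up m c ΔT = 0.286×4180×46.8 = 55948 J before reaching 0 °C.
Of that, 0.32×2090×5.73 = 3832.2 J goes to bring the ice to 0 °C, leaving 52116 J.
Melting all 0.32 kg of ice would need 0.32×334000 = 106880 J.
52116 J < 106880 J, so only part of the ice melts and the system sits at 0 °C.
Mass melted = 52116/334000 ≈ 0.156 kg.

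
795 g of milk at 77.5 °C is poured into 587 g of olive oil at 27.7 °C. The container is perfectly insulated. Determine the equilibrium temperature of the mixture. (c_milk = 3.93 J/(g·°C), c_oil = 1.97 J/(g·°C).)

Conservation of energy gives ΣQ = 0:
795×3.93×(T − 77.5) + 587×1.97×(T − 27.7) = 0
4280.7 T = 274169
T ≈ 64.05 °C

T_f ≈ 64.0 °C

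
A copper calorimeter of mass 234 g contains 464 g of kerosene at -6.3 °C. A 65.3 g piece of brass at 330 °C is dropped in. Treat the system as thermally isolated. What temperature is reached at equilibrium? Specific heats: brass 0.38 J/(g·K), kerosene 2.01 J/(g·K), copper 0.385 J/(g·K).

T_f = Σ m_i c_i T_i / Σ m_i c_i:
T_f = (24.81×330 + 932.64×(-6.3) + 90.09×(-6.3)) / (24.81 + 932.64 + 90.09)
    = 1745.4 / 1047.5 ≈ 1.67 °C

T_f ≈ 1.7 °C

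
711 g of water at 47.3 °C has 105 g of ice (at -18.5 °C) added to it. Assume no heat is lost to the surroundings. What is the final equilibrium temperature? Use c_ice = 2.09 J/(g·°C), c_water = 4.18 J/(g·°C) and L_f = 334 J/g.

Let T be the final temperature. ΣQ_i = 0:
warm ice to 0 °C: 105·2.09·(0 − (-18.5)) = 4059.8; melt ice: 105·334 = 35070; warm the meltwater: 438.9 T; water cools: 711·4.18·(T − 47.3) = 2972(T − 47.3)
3410.9 T = 140575 − 39130 = 101445
T ≈ 29.74 °C — above 0 °C, consistent with complete melting.

T_f ≈ 29.7 °C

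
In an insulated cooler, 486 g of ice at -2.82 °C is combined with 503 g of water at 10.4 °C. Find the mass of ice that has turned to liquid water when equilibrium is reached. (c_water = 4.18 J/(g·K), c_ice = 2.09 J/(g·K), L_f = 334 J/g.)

Water can give up m c ΔT = 503·4.18·10.4 = 21866 J before reaching 0 °C.
Of that, 486·2.09·2.82 = 2864.4 J goes to bring the ice to 0 °C, leaving 19002 J.
Fully melting the ice requires m_ice L_f = 486·334 = 162324 J.
That's not enough to melt it all — equilibrium is at 0 °C with ice remaining.
m_melted·334 = 19002  ⇒  m_melted ≈ 56.89 g.

m_melted ≈ 56.9 g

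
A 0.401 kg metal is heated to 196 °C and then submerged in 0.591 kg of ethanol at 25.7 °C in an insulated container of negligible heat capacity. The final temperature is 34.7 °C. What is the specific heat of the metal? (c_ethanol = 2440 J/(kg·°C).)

c ≈ 201 J/(kg·°C)

Heat lost by the metal = heat gained by the ethanol:
0.401·c·(196 − 34.7) = 0.591·2440·(34.7 − 25.7)
64.68 c = 12978  ⇒  c ≈ 200.7 J/(kg·°C)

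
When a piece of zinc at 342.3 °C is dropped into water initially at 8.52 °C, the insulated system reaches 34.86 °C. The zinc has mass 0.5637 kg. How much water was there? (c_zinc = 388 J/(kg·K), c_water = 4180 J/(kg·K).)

m ≈ 0.611 kg

|Q_zinc| = |Q_water|:
0.5637×388×(342.3 − 34.86) = m×4180×(34.86 − 8.52)
110101 m = 67242  ⇒  m ≈ 0.6107 kg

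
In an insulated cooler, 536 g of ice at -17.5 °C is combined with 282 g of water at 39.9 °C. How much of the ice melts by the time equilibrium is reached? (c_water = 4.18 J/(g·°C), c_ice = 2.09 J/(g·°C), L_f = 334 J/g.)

Heat available from the water dropping to 0 °C: 282·4.18·39.9 = 47033 J.
Of that, 536·2.09·17.5 = 19604 J goes to bring the ice to 0 °C, leaving 27428 J.
To melt every bit of ice: 536·334 = 179024 J.
That's not enough to melt it all — equilibrium is at 0 °C with ice remaining.
m_melt = 27428 / L_f = 82.12 g.

m_melted ≈ 82.1 g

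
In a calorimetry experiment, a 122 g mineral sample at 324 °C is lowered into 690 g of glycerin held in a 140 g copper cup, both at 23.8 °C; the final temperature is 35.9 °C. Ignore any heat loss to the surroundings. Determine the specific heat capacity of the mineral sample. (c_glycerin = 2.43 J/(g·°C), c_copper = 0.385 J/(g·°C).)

Let T be the final temperature. ΣQ_i = 0:
122·c·(35.9 − 324) + 690·2.43·(35.9 − 23.8) + 140·0.385·(35.9 − 23.8) = 0
-35148 c = -20940
c = -20940/-35148 ≈ 0.5958 J/(g·°C)

c ≈ 0.596 J/(g·°C)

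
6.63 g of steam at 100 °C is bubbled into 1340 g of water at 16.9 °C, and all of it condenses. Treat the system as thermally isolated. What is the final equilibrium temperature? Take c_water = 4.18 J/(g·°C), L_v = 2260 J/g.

T_f ≈ 20.0 °C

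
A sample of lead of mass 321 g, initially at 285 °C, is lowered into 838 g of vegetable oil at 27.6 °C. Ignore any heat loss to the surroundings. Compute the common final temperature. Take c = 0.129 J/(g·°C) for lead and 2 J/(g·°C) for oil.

T_f ≈ 33.8 °C

With ΣQ=0 the equilibrium temperature is the m·c-weighted mean:
T_f = (41.41×285 + 1676×27.6) / (41.41 + 1676)
    = 58059 / 1717.4 ≈ 33.81 °C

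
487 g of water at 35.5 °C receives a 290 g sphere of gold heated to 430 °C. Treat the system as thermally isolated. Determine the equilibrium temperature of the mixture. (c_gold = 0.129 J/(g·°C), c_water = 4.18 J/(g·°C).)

T_f ≈ 42.6 °C

Setting the total heat transfer to zero:
290*0.129*(T − 430) + 487*4.18*(T − 35.5) = 0
37.41(T − 430) + 2035.7(T − 35.5) = 0
2073.1 T = 88352
T ≈ 42.62 °C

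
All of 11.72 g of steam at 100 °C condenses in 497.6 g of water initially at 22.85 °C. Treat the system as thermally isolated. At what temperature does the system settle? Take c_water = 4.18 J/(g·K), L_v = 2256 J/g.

Conservation of energy gives ΣQ = 0:
condense steam: −11.72×2256 = −26440
  condensate cools 100→T: 11.72×4.18×(T − 100) = 48.99(T − 100)
  water warms: 497.6×4.18×(T − 22.85) = 2080(T − 22.85)
2129 T = 26440 + 4899 + 47527 = 78867
T ≈ 37.04 °C (< 100 °C, so full condensation is consistent).

T_f ≈ 37.0 °C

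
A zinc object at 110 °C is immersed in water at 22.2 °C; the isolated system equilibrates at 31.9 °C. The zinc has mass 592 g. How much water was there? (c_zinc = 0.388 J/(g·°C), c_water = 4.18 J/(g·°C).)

m ≈ 442 g

Heat lost by the zinc = heat gained by the water:
592×0.388×(110 − 31.9) = m×4.18×(31.9 − 22.2)
40.55 m = 17939  ⇒  m ≈ 442.4 g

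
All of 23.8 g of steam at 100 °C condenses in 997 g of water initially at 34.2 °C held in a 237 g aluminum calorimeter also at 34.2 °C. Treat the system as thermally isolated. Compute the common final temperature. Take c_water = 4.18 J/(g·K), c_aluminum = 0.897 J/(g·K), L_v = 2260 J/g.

T_f ≈ 47.7 °C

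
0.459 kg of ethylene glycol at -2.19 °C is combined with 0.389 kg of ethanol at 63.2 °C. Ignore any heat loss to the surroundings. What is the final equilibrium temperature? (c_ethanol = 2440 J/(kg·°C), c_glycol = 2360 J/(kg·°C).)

Heat gained plus heat lost sum to zero:
0.389·2440·(T − 63.2) + 0.459·2360·(T − (-2.19)) = 0
2032.4 T = 57615
T = 57615 / 2032.4 = 28.3 °C

T_f ≈ 28.3 °C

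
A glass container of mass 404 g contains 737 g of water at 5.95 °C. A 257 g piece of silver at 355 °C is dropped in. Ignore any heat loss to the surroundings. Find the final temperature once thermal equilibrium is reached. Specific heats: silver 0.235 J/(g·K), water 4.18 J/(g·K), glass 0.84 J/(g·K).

Conservation of energy gives ΣQ = 0:
257*0.235*(T − 355) + 737*4.18*(T − 5.95) + 404*0.84*(T − 5.95) = 0
60.39(T − 355) + 3080.7(T − 5.95) + 339.36(T − 5.95) = 0
(60.39 + 3080.7 + 339.36) T = 60.39*355 + 3080.7*5.95 + 339.36*5.95
T = 41789/3480.4 ≈ 12.01 °C

T_f ≈ 12.0 °C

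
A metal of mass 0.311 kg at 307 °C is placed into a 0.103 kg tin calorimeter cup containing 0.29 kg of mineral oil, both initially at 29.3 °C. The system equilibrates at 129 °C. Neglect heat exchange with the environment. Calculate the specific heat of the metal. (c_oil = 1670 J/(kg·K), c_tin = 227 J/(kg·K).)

Energy conservation, ΣQ = 0:
0.311·c·(129 − 307) + 0.29·1670·(129 − 29.3) + 0.103·227·(129 − 29.3) = 0
-55.36 c = -50616
c = -50616/-55.36 ≈ 914.3 J/(kg·K)

c ≈ 914 J/(kg·K)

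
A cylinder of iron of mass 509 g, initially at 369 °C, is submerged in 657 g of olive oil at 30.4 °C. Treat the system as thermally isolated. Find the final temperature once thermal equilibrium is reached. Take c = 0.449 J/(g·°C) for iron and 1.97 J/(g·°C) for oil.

T_f ≈ 81.2 °C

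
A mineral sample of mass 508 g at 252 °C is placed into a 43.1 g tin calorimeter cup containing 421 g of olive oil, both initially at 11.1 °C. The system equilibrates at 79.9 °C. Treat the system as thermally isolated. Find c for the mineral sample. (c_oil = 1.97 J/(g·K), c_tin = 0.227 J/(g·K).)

Conservation of energy gives ΣQ = 0:
508×c×(79.9 − 252) + 421×1.97×(79.9 − 11.1) + 43.1×0.227×(79.9 − 11.1) = 0
-87427 c = -57734
c = -57734/-87427 ≈ 0.6604 J/(g·K)

c ≈ 0.66 J/(g·K)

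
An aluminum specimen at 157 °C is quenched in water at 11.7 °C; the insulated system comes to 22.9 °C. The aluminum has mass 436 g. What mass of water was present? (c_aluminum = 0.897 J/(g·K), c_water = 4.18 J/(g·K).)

Conservation of energy gives ΣQ = 0:
436×0.897×(22.9 − 157) + m×4.18×(22.9 − 11.7) = 0
46.82 m = 52445
m = 52445/46.82 ≈ 1120 g

m ≈ 1120 g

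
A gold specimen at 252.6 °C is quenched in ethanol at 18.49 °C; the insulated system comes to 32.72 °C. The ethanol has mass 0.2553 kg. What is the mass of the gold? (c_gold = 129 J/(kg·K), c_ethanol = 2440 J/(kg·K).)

m ≈ 0.313 kg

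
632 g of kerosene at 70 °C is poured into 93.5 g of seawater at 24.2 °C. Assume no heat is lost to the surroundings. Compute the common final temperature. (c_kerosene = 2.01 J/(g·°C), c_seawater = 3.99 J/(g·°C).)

T_f ≈ 59.6 °C

T_f = Σ m_i c_i T_i / Σ m_i c_i:
T_f = (1270.3·70 + 373.06·24.2) / (1270.3 + 373.06)
    = 97951 / 1643.4 ≈ 59.60 °C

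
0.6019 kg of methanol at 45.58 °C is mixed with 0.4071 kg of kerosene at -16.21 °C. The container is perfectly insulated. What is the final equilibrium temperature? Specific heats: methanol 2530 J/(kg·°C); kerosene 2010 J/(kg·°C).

T_f ≈ 24.0 °C

Conservation of energy gives ΣQ = 0:
0.6019·2530·(T − 45.58) + 0.4071·2010·(T − (-16.21)) = 0
1522.8(T − 45.58) + 818.27(T − (-16.21)) = 0
2341.1 T = 56145
T = 56145 / 2341.1 = 24 °C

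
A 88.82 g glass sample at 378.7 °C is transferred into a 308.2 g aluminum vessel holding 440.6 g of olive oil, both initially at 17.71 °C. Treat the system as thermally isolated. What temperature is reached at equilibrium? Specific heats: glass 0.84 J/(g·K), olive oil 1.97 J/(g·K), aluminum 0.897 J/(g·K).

T_f ≈ 39.8 °C

Net heat exchanged in the isolated system is zero:
88.82*0.84*(T − 378.7) + 440.6*1.97*(T − 17.71) + 308.2*0.897*(T − 17.71) = 0
1219 T = 48522
T = 48522/1219 ≈ 39.80 °C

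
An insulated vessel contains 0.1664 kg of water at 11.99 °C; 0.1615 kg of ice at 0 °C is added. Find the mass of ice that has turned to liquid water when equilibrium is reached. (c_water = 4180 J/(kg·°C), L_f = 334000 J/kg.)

m_melted ≈ 0.025 kg

Heat available from the water dropping to 0 °C: 0.1664×4180×11.99 = 8339.7 J.
To melt every bit of ice: 0.1615×334000 = 53941 J.
That's not enough to melt it all — equilibrium is at 0 °C with ice remaining.
Mass melted = 8339.7/334000 ≈ 0.02497 kg.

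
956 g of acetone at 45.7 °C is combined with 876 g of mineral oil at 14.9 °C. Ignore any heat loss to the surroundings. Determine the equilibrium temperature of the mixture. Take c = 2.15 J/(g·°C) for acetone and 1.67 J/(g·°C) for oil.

T_f = Σ m_i c_i T_i / Σ m_i c_i:
T_f = (2055.4×45.7 + 1462.9×14.9) / (2055.4 + 1462.9)
    = 115729 / 3518.3 ≈ 32.89 °C

T_f ≈ 32.9 °C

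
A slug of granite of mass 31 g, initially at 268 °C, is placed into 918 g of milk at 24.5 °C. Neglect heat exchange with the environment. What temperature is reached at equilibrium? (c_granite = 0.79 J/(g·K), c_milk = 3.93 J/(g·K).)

T_f ≈ 26.1 °C

Energy conservation, ΣQ = 0:
31*0.79*(T − 268) + 918*3.93*(T − 24.5) = 0
24.49(T − 268) + 3607.7(T − 24.5) = 0
3632.2 T = 94953
T ≈ 26.14 °C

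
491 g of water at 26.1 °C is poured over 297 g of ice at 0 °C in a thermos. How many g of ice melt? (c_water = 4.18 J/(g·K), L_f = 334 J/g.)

m_melted ≈ 160 g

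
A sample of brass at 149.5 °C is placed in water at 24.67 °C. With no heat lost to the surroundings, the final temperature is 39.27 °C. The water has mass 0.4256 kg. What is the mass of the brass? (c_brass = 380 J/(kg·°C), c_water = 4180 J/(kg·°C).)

Setting the total heat transfer to zero:
m·380·(39.27 − 149.5) + 0.4256·4180·(39.27 − 24.67) = 0
-41887 m = -25974
m = -25974/-41887 ≈ 0.6201 kg

m ≈ 0.62 kg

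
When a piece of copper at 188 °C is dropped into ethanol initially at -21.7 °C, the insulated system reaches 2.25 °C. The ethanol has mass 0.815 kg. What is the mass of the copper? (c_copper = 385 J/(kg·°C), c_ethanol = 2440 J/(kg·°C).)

|Q_copper| = |Q_ethanol|:
m×385×(188 − 2.25) = 0.815×2440×(2.25 − (-21.7))
71514 m = 47627  ⇒  m ≈ 0.666 kg

m ≈ 0.666 kg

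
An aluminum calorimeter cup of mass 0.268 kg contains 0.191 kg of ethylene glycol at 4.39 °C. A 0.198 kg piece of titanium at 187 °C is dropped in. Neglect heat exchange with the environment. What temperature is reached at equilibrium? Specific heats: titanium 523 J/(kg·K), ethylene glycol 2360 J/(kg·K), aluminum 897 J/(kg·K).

Setting the total heat transfer to zero:
0.198×523×(T − 187) + 0.191×2360×(T − 4.39) + 0.268×897×(T − 4.39) = 0
103.55(T − 187) + 450.76(T − 4.39) + 240.4(T − 4.39) = 0
794.71 T = 22399
T = 22399/794.71 ≈ 28.18 °C

T_f ≈ 28.2 °C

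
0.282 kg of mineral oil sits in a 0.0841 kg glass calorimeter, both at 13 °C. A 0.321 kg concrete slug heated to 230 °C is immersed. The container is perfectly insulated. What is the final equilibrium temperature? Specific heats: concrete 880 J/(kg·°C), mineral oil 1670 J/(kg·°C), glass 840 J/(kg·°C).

T_f = Σ m_i c_i T_i / Σ m_i c_i:
T_f = (282.48·230 + 470.94·13 + 70.64·13) / (282.48 + 470.94 + 70.64)
    = 72011 / 824.06 ≈ 87.39 °C

T_f ≈ 87.4 °C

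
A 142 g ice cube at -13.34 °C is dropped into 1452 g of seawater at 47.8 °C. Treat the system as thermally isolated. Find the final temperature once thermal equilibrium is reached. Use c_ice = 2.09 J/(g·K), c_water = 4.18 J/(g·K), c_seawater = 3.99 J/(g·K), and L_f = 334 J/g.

T_f ≈ 35.3 °C

Sum of m c ΔT and latent-heat terms is zero:
warm ice to 0 °C: 142×2.09×(0 − (-13.34)) = 3959
  latent heat to melt: 142×334 = 47428
  warm the meltwater: 593.56 T
  seawater cools: 1452×3.99×(T − 47.8) = 5793.5(T − 47.8)
6387 T = 276928 − 51387 = 225541
T ≈ 35.31 °C — above 0 °C, consistent with complete melting.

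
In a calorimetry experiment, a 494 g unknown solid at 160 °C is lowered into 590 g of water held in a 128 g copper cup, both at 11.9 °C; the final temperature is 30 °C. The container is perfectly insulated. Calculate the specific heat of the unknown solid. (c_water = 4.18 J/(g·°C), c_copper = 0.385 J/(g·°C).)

c ≈ 0.709 J/(g·°C)

Heat gained plus heat lost sum to zero:
494·c·(30 − 160) + 590·4.18·(30 − 11.9) + 128·0.385·(30 − 11.9) = 0
-64220 c = -45530
c = -45530/-64220 ≈ 0.709 J/(g·°C)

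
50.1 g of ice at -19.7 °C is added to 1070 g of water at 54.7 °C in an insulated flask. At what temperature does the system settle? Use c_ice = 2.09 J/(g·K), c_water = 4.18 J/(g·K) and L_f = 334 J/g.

T_f ≈ 48.2 °C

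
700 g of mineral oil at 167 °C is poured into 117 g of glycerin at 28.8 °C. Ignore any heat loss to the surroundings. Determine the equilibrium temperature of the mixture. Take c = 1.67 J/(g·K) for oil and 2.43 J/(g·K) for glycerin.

Let T be the final temperature. ΣQ_i = 0:
700×1.67×(T − 167) + 117×2.43×(T − 28.8) = 0
1169(T − 167) + 284.31(T − 28.8) = 0
1453.3 T = 203411
T ≈ 139.96 °C

T_f ≈ 140.0 °C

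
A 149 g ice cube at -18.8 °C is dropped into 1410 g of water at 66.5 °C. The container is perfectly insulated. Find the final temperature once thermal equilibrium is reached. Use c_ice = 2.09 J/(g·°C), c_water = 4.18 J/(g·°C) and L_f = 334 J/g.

Setting the total heat transfer to zero:
ice -18.8→0 °C: 149×2.09×18.8 = 5854.5
  fusion: m_ice L_f = 149×334 = 49766
  meltwater 0→T: 149×4.18×T = 622.82 T
  water cools: 1410×4.18×(T − 66.5) = 5893.8(T − 66.5)
6516.6 T = 391938 − 55621 = 336317
T ≈ 51.61 °C. Since T > 0 °C, the all-ice-melts assumption holds.

T_f ≈ 51.6 °C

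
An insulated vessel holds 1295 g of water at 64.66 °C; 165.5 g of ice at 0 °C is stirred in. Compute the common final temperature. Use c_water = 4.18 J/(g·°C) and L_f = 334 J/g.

T_f ≈ 48.3 °C

Taking heat into each body as positive, Σ m c ΔT = 0:
fusion: m_ice L_f = 165.5·334 = 55277; warm the meltwater: 691.79 T; water: 5413.1(T − 64.66)
6104.9 T = 350011 − 55277 = 294734
T ≈ 48.28 °C. Since T > 0 °C, the all-ice-melts assumption holds.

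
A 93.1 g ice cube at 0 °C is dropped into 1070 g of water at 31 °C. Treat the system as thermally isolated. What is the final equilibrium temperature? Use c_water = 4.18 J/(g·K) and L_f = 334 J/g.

T_f ≈ 22.1 °C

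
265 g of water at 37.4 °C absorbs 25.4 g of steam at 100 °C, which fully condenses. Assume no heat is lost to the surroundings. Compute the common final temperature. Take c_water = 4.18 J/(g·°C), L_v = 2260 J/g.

Let T be the final temperature. ΣQ_i = 0:
latent heat released on condensation: 25.4×2260 = 57404; condensed water 100 °C→T: 106.17(T − 100); water warms: 265×4.18×(T − 37.4) = 1107.7(T − 37.4)
1213.9 T = 57404 + 10617 + 41428 = 109449
T ≈ 90.17 °C — below 100 °C, confirming all the steam condensed.

T_f ≈ 90.2 °C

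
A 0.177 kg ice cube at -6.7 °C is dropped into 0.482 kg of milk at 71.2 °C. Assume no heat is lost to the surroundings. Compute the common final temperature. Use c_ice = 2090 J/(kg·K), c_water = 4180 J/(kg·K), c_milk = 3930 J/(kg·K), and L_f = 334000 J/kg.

Conservation of energy gives ΣQ = 0:
warm ice to 0 °C: 0.177×2090×(0 − (-6.7)) = 2478.5; melt ice: 0.177×334000 = 59118; meltwater 0→T: 0.177×4180×T = 739.86 T; milk cools: 0.482×3930×(T − 71.2) = 1894.3(T − 71.2)
2634.1 T = 134871 − 61597 = 73275
T ≈ 27.82 °C — above 0 °C, consistent with complete melting.

T_f ≈ 27.8 °C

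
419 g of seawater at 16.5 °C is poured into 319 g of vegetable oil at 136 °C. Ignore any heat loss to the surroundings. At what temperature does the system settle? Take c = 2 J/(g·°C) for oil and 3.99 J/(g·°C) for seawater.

T_f = Σ m_i c_i T_i / Σ m_i c_i:
T_f = (638·136 + 1671.8·16.5) / (638 + 1671.8)
    = 114353 / 2309.8 ≈ 49.51 °C

T_f ≈ 49.5 °C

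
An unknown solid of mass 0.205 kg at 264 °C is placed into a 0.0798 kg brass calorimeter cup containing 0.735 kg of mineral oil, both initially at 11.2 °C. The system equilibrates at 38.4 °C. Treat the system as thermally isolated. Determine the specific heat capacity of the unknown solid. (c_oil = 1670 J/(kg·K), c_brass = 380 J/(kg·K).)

c ≈ 740 J/(kg·K)

Heat gained plus heat lost sum to zero:
0.205×c×(38.4 − 264) + 0.735×1670×(38.4 − 11.2) + 0.0798×380×(38.4 − 11.2) = 0
-46.25 c = -34211
c = -34211/-46.25 ≈ 739.7 J/(kg·K)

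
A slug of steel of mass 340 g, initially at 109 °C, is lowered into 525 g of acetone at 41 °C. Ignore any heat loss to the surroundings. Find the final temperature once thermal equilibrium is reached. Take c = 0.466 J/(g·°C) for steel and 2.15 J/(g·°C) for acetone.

With ΣQ=0 the equilibrium temperature is the m·c-weighted mean:
T_f = (158.44·109 + 1128.8·41) / (158.44 + 1128.8)
    = 63549 / 1287.2 ≈ 49.37 °C

T_f ≈ 49.4 °C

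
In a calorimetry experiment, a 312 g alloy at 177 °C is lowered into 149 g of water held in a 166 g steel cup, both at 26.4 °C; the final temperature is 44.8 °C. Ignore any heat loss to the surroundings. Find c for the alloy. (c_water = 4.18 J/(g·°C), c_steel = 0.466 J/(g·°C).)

c ≈ 0.312 J/(g·°C)

Setting the total heat transfer to zero:
312·c·(44.8 − 177) + 149·4.18·(44.8 − 26.4) + 166·0.466·(44.8 − 26.4) = 0
-41246 c = -12883
c = -12883/-41246 ≈ 0.3123 J/(g·°C)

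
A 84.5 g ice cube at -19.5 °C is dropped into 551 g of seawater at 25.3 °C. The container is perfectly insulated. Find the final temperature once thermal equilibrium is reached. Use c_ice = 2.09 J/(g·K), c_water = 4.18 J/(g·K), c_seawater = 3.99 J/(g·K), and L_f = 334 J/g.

Let T be the final temperature. ΣQ_i = 0:
warm ice to 0 °C: 84.5·2.09·(0 − (-19.5)) = 3443.8
  latent heat to melt: 84.5·334 = 28223
  warm the meltwater: 353.21 T
  seawater: 2198.5(T − 25.3)
2551.7 T = 55622 − 31667 = 23955
T ≈ 9.39 °C — above 0 °C, consistent with complete melting.

T_f ≈ 9.4 °C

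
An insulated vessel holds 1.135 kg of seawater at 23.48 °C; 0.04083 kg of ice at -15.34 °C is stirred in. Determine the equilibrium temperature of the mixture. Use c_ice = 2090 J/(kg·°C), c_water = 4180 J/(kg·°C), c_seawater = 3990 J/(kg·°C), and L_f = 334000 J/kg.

T_f ≈ 19.4 °C

Sum of m c ΔT and latent-heat terms is zero:
ice -15.34→0 °C: 0.04083·2090·15.34 = 1309
  fusion: m_ice L_f = 0.04083·334000 = 13637
  meltwater 0→T: 0.04083·4180·T = 170.67 T
  seawater cools: 1.135·3990·(T − 23.48) = 4528.6(T − 23.48)
4699.3 T = 106333 − 14946 = 91386
T ≈ 19.45 °C — above 0 °C, consistent with complete melting.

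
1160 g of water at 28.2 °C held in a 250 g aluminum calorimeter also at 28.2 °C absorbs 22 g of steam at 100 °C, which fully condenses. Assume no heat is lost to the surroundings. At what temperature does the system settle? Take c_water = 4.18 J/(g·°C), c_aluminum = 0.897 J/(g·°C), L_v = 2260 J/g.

T_f ≈ 39.1 °C

Let T be the final temperature. ΣQ_i = 0:
latent heat released on condensation: 22·2260 = 49720
  condensate cools 100→T: 22·4.18·(T − 100) = 91.96(T − 100)
  water warms: 1160·4.18·(T − 28.2) = 4848.8(T − 28.2)
  aluminum cup: 250·0.897·(T − 28.2) = 224.25(T − 28.2)
5165 T = 49720 + 9196 + 143060 = 201976
T ≈ 39.10 °C — below 100 °C, confirming all the steam condensed.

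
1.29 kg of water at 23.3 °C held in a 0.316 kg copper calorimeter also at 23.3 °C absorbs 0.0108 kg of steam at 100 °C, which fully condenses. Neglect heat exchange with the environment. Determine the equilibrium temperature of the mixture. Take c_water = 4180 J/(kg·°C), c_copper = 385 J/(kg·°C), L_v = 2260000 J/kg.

T_f ≈ 28.3 °C

Heat gained plus heat lost sum to zero:
condense steam: −0.0108×2260000 = −24408
  condensed water 100 °C→T: 45.14(T − 100)
  water warms: 1.29×4180×(T − 23.3) = 5392.2(T − 23.3)
  cup: 121.66(T − 23.3)
5559 T = 24408 + 4514.4 + 128473 = 157395
T ≈ 28.31 °C, under the boiling point, so the assumption holds.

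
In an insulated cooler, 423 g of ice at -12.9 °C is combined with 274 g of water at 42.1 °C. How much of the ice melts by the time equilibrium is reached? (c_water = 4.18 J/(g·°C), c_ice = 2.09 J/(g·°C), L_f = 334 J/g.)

m_melted ≈ 110 g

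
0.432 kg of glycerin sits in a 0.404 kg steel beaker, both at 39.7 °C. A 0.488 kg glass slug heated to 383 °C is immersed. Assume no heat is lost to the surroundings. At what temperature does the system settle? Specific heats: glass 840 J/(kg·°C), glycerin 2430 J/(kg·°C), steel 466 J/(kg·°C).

T_f ≈ 125.1 °C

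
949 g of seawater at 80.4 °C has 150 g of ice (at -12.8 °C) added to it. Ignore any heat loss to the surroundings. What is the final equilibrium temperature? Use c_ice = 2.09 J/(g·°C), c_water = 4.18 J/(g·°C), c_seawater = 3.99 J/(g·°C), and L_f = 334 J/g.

Heat gained plus heat lost sum to zero:
ice -12.8→0 °C: 150×2.09×12.8 = 4012.8; melt ice: 150×334 = 50100; meltwater 0→T: 150×4.18×T = 627 T; seawater: 3786.5(T − 80.4)
4413.5 T = 304435 − 54113 = 250323
T ≈ 56.72 °C — above 0 °C, consistent with complete melting.

T_f ≈ 56.7 °C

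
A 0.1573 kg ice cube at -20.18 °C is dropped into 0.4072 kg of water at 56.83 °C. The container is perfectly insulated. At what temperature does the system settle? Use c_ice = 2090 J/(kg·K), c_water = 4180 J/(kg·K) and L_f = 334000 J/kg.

T_f ≈ 15.9 °C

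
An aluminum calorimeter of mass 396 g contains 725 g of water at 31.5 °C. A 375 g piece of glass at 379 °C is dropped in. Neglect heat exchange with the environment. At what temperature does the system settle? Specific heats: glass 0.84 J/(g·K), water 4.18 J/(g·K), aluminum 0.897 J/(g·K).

T_f ≈ 61.1 °C

Conservation of energy gives ΣQ = 0:
375×0.84×(T − 379) + 725×4.18×(T − 31.5) + 396×0.897×(T − 31.5) = 0
(315 + 3030.5 + 355.21) T = 315×379 + 3030.5×31.5 + 355.21×31.5
T = 226035/3700.7 ≈ 61.08 °C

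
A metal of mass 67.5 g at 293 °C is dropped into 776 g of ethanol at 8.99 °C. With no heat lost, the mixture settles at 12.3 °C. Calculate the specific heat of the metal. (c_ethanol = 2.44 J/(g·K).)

c ≈ 0.331 J/(g·K)

Heat lost by the metal = heat gained by the ethanol:
67.5·c·(293 − 12.3) = 776·2.44·(12.3 − 8.99)
18947 c = 6267.3  ⇒  c ≈ 0.3308 J/(g·K)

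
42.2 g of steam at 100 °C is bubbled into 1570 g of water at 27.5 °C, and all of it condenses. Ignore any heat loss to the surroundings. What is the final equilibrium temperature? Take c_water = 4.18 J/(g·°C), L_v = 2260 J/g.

T_f ≈ 43.5 °C

Setting the total heat transfer to zero:
latent heat released on condensation: 42.2×2260 = 95372
  condensed water 100 °C→T: 176.4(T − 100)
  water warms: 1570×4.18×(T − 27.5) = 6562.6(T − 27.5)
6739 T = 95372 + 17640 + 180471 = 293483
T ≈ 43.55 °C (< 100 °C, so full condensation is consistent).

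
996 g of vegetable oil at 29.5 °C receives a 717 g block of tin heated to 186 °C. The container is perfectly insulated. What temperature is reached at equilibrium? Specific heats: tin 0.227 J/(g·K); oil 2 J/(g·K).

T_f ≈ 41.3 °C

Conservation of energy gives ΣQ = 0:
717·0.227·(T − 186) + 996·2·(T − 29.5) = 0
162.76(T − 186) + 1992(T − 29.5) = 0
2154.8 T = 89037
T = 89037/2154.8 ≈ 41.32 °C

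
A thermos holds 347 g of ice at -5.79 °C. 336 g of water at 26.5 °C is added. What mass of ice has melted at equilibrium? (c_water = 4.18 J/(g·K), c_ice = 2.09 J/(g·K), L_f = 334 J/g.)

Heat available from the water dropping to 0 °C: 336·4.18·26.5 = 37219 J.
Of that, 347·2.09·5.79 = 4199.1 J goes to bring the ice to 0 °C, leaving 33020 J.
To melt every bit of ice: 347·334 = 115898 J.
33020 J < 115898 J, so only part of the ice melts and the system sits at 0 °C.
m_melt = 33020 / L_f = 98.86 g.

m_melted ≈ 98.9 g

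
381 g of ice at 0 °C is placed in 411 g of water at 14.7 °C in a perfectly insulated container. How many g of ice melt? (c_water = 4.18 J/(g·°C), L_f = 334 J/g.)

Water can give up m c ΔT = 411·4.18·14.7 = 25254 J before reaching 0 °C.
To melt every bit of ice: 381·334 = 127254 J.
Since 25254 < 127254 J, not all the ice melts; equilibrium is at 0 °C.
m_melt = 25254 / L_f = 75.61 g.

m_melted ≈ 75.6 g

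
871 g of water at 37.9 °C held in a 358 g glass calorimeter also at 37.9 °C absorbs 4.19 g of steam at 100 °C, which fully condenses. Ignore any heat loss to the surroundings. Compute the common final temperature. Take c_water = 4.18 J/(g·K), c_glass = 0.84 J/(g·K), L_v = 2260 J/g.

T_f ≈ 40.6 °C

Conservation of energy gives ΣQ = 0:
latent heat released on condensation: 4.19×2260 = 9469.4; condensate cools 100→T: 4.19×4.18×(T − 100) = 17.51(T − 100); original water: 3640.8(T − 37.9); glass cup: 358×0.84×(T − 37.9) = 300.72(T − 37.9)
3959 T = 9469.4 + 1751.4 + 149383 = 160604
T ≈ 40.57 °C (< 100 °C, so full condensation is consistent).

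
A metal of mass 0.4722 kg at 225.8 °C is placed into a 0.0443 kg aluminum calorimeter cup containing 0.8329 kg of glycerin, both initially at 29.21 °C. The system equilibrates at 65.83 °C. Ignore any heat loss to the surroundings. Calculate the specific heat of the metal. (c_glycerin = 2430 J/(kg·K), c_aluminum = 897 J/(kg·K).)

c ≈ 1000 J/(kg·K)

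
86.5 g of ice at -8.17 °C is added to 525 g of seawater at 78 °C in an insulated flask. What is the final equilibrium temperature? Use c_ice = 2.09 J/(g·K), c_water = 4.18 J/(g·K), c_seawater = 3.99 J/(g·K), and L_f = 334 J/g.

T_f ≈ 54.2 °C

Energy conservation, ΣQ = 0:
ice -8.17→0 °C: 86.5×2.09×8.17 = 1477; melt ice: 86.5×334 = 28891; warm the meltwater: 361.57 T; seawater: 2094.8(T − 78)
2456.3 T = 163390 − 30368 = 133022
T ≈ 54.16 °C (positive, so assuming full melt was valid).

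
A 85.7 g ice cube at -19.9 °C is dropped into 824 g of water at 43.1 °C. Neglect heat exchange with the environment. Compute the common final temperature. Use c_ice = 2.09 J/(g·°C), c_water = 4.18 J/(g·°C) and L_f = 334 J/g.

Sum of m c ΔT and latent-heat terms is zero:
warm ice to 0 °C: 85.7·2.09·(0 − (-19.9)) = 3564.3; melt ice: 85.7·334 = 28624; meltwater 0→T: 85.7·4.18·T = 358.23 T; water cools: 824·4.18·(T − 43.1) = 3444.3(T − 43.1)
3802.5 T = 148450 − 32188 = 116262
T ≈ 30.57 °C. Since T > 0 °C, the all-ice-melts assumption holds.

T_f ≈ 30.6 °C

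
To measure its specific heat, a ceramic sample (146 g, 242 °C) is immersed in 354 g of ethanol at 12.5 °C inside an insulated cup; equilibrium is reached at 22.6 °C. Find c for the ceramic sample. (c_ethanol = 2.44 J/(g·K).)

m_s c (T_s − T_f) = m_ethanol c_ethanol (T_f − T_0):
146×c×(242 − 22.6) = 354×2.44×(22.6 − 12.5)
32032 c = 8724  ⇒  c ≈ 0.2723 J/(g·K)

c ≈ 0.272 J/(g·K)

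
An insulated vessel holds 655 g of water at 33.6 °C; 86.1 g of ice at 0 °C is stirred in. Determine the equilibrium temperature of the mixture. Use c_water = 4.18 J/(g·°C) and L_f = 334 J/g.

Heat gained plus heat lost sum to zero:
latent heat to melt: 86.1·334 = 28757
  warm the meltwater: 359.9 T
  water: 2737.9(T − 33.6)
3097.8 T = 91993 − 28757 = 63236
T ≈ 20.41 °C. Since T > 0 °C, the all-ice-melts assumption holds.

T_f ≈ 20.4 °C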